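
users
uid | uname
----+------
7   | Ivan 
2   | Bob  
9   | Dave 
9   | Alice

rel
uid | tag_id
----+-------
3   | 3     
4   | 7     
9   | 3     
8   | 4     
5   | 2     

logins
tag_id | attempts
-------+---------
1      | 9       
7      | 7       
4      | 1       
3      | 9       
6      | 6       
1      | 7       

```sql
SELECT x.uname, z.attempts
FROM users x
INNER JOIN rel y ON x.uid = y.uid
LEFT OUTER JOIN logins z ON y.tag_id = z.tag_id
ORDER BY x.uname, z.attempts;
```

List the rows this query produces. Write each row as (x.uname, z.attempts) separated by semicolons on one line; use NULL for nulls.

(Alice, 9); (Dave, 9)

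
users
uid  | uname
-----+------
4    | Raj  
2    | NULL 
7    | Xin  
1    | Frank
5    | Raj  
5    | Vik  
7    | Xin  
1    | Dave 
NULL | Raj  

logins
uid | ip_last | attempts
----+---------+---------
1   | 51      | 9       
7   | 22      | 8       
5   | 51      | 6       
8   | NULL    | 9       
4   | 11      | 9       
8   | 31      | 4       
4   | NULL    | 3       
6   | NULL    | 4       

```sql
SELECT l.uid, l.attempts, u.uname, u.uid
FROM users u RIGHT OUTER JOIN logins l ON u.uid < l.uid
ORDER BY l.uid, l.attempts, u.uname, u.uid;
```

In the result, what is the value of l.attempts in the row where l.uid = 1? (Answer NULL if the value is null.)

9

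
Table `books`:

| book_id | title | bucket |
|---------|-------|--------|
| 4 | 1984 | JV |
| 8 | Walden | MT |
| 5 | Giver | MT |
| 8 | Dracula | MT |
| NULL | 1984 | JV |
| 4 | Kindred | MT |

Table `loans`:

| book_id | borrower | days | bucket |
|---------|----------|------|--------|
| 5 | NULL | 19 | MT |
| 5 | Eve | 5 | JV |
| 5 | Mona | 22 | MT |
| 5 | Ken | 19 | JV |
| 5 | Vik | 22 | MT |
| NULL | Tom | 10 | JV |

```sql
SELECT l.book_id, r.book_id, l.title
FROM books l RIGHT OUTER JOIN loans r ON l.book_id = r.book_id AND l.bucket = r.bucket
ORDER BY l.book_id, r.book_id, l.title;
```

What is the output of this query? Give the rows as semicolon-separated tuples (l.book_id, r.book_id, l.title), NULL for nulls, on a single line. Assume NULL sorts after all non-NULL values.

(5, 5, Giver); (5, 5, Giver); (5, 5, Giver); (NULL, 5, NULL); (NULL, 5, NULL); (NULL, NULL, NULL)

RIGHT JOIN keeps every row from `loans`; unmatched rows get NULL for `books`'s columns.
Matching on l.book_id = r.book_id AND l.bucket = r.bucket. A NULL in a compared column never satisfies the condition.
Matched pairs: 3; unmatched r rows kept: 3.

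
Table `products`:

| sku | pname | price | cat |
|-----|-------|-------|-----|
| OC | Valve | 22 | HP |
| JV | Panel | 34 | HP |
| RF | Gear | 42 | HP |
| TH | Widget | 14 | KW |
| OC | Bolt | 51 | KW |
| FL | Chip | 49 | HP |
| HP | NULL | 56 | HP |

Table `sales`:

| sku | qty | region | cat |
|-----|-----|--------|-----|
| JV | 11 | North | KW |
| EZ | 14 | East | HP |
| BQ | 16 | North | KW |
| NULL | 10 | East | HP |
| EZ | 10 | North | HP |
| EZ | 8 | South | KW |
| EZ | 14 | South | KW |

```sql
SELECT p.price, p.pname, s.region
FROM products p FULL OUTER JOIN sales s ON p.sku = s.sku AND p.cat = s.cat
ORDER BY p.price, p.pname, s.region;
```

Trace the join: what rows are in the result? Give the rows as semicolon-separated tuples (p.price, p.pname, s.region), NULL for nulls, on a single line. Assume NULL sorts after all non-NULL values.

(14, Widget, NULL); (22, Valve, NULL); (34, Panel, NULL); (42, Gear, NULL); (49, Chip, NULL); (51, Bolt, NULL); (56, NULL, NULL); (NULL, NULL, East); (NULL, NULL, East); (NULL, NULL, North); (NULL, NULL, North); (NULL, NULL, North); (NULL, NULL, South); (NULL, NULL, South)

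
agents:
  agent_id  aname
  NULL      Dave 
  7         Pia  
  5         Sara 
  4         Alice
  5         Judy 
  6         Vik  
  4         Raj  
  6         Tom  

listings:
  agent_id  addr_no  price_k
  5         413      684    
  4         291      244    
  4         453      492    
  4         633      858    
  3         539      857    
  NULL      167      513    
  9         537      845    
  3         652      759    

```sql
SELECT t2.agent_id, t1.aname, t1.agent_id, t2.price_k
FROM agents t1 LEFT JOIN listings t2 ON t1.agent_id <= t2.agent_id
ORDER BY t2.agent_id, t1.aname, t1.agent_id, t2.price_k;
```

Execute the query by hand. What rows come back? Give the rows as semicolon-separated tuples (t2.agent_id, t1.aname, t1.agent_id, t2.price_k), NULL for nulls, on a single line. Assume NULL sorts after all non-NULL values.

LEFT JOIN keeps every row from `agents`; unmatched rows get NULL for `listings`'s columns.
Matching on t1.agent_id <= t2.agent_id. A NULL in a compared column never satisfies the condition.
- t1 row (agent_id=NULL): no match → kept, t2 columns NULL.
- t1 row (agent_id=7): matches 1 t2 row(s) → 1 output row(s).
- t1 row (agent_id=5): matches 2 t2 row(s) → 2 output row(s).
- t1 row (agent_id=4): matches 5 t2 row(s) → 5 output row(s).
- t1 row (agent_id=5): matches 2 t2 row(s) → 2 output row(s).
- t1 row (agent_id=6): matches 1 t2 row(s) → 1 output row(s).
- t1 row (agent_id=4): matches 5 t2 row(s) → 5 output row(s).
- t1 row (agent_id=6): matches 1 t2 row(s) → 1 output row(s).

(4, Alice, 4, 244); (4, Alice, 4, 492); (4, Alice, 4, 858); (4, Raj, 4, 244); (4, Raj, 4, 492); (4, Raj, 4, 858); (5, Alice, 4, 684); (5, Judy, 5, 684); (5, Raj, 4, 684); (5, Sara, 5, 684); (9, Alice, 4, 845); (9, Judy, 5, 845); (9, Pia, 7, 845); (9, Raj, 4, 845); (9, Sara, 5, 845); (9, Tom, 6, 845); (9, Vik, 6, 845); (NULL, Dave, NULL, NULL)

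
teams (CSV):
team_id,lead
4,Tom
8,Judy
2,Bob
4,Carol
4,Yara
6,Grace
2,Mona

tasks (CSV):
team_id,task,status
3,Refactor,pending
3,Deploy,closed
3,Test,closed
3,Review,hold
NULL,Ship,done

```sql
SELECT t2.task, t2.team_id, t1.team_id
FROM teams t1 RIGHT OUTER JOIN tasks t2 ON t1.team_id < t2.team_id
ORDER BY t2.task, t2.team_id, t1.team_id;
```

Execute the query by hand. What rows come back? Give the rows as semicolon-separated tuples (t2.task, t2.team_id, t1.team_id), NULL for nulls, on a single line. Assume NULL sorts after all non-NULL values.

RIGHT JOIN keeps every row from `tasks`; unmatched rows get NULL for `teams`'s columns.
Matching on t1.team_id < t2.team_id. A NULL in a compared column never satisfies the condition.
- team_id=4: no matching t2 row.
- team_id=8: no matching t2 row.
- team_id=2: 4 matching t2 row(s), so 4 row(s) emitted.
- team_id=4: no matching t2 row.
- team_id=4: no matching t2 row.
- team_id=6: no matching t2 row.
- team_id=2: 4 matching t2 row(s), so 4 row(s) emitted.
- plus 1 unmatched t2 row(s), each kept with NULL t1 columns.
After projecting and ordering:
t2.task | t2.team_id | t1.team_id
Deploy | 3 | 2
Deploy | 3 | 2
Refactor | 3 | 2
Refactor | 3 | 2
Review | 3 | 2
Review | 3 | 2
Ship | NULL | NULL
Test | 3 | 2
Test | 3 | 2

(Deploy, 3, 2); (Deploy, 3, 2); (Refactor, 3, 2); (Refactor, 3, 2); (Review, 3, 2); (Review, 3, 2); (Ship, NULL, NULL); (Test, 3, 2); (Test, 3, 2)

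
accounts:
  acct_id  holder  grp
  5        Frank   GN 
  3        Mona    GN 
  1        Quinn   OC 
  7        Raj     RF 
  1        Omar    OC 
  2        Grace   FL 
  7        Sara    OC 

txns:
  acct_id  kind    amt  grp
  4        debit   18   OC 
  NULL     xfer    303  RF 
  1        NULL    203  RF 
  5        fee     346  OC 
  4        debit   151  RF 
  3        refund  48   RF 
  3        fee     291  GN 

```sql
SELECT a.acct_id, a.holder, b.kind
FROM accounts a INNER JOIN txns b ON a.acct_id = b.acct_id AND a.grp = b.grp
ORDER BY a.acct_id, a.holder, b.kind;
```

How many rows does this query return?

1

INNER JOIN keeps only pairs where the ON condition holds.
Matching on a.acct_id = b.acct_id AND a.grp = b.grp. A NULL in a compared column never satisfies the condition.
- a row (acct_id=5, grp=GN): no match → dropped.
- a row (acct_id=3, grp=GN): matches 1 b row(s) → 1 output row(s).
- a row (acct_id=1, grp=OC): no match → dropped.
- a row (acct_id=7, grp=RF): no match → dropped.
- a row (acct_id=1, grp=OC): no match → dropped.
- a row (acct_id=2, grp=FL): no match → dropped.
- a row (acct_id=7, grp=OC): no match → dropped.
Total: 1 rows.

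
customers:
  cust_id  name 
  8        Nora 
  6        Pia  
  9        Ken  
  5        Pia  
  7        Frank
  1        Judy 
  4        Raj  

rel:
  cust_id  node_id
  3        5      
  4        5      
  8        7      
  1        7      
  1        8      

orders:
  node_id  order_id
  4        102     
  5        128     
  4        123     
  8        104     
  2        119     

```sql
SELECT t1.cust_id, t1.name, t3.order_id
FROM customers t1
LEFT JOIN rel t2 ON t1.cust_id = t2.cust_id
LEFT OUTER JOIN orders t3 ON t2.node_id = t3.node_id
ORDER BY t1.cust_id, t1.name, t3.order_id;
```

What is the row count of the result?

8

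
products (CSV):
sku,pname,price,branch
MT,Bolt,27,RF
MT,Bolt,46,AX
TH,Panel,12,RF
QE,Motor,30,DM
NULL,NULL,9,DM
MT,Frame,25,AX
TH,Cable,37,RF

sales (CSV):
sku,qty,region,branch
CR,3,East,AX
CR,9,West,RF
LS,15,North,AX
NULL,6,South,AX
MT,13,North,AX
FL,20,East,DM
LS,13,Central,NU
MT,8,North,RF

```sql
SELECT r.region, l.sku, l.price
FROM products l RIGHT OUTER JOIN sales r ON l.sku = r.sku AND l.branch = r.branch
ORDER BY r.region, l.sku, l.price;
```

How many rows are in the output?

9

RIGHT JOIN keeps every row from `sales`; unmatched rows get NULL for `products`'s columns.
Matching on l.sku = r.sku AND l.branch = r.branch. A NULL in a compared column never satisfies the condition.
- l[0] sku=MT, branch=RF → 1 match(es) in r → 1 row(s).
- l[1] sku=MT, branch=AX → 1 match(es) in r → 1 row(s).
- l[2] sku=TH, branch=RF → no match.
- l[3] sku=QE, branch=DM → no match.
- l[4] sku=NULL, branch=DM → no match.
- l[5] sku=MT, branch=AX → 1 match(es) in r → 1 row(s).
- l[6] sku=TH, branch=RF → no match.
- plus 6 unmatched r row(s), each kept with NULL l columns.
Total: 3 matched + 6 padded = 9 rows.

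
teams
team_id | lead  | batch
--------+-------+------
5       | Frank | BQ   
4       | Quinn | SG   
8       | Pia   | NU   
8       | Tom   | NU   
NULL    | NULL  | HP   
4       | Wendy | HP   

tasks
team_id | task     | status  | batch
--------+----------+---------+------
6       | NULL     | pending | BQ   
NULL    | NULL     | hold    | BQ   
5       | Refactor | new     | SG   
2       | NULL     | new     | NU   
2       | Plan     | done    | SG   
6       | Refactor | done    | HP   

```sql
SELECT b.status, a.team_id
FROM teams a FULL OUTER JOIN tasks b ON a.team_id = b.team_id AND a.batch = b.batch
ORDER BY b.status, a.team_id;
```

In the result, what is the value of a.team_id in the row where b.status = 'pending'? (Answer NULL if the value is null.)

FULL OUTER JOIN keeps every row from both sides; unmatched rows get NULL for the other side's columns.
Matching on a.team_id = b.team_id AND a.batch = b.batch. A NULL in a compared column never satisfies the condition.
- a[0] team_id=5, batch=BQ → no match; kept with NULLs on the b side.
- a[1] team_id=4, batch=SG → no match; kept with NULLs on the b side.
- a[2] team_id=8, batch=NU → no match; kept with NULLs on the b side.
- a[3] team_id=8, batch=NU → no match; kept with NULLs on the b side.
- a[4] team_id=NULL, batch=HP → no match; kept with NULLs on the b side.
- a[5] team_id=4, batch=HP → no match; kept with NULLs on the b side.
- 6 b row(s) had no a match → kept, a columns NULL.

NULL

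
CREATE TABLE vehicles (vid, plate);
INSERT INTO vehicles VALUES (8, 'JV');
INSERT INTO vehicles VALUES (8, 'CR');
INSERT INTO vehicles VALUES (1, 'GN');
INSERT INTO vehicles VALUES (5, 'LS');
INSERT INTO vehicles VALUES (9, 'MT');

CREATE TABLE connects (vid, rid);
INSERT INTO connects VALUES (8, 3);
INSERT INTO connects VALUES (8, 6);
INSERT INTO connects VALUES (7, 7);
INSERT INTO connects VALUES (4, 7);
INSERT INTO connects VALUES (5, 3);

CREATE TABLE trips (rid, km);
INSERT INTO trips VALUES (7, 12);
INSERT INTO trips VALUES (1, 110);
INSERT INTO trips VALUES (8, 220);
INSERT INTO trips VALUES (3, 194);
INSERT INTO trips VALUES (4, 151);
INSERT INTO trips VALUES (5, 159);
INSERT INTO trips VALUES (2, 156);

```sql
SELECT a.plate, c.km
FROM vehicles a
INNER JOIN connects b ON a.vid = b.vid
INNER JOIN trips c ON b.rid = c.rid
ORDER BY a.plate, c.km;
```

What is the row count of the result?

Joins associate left-to-right: vehicles INNER JOIN connects on vid gives 5 intermediate row(s).
Then INNER JOIN `trips c` on rid: keep only rows whose b.rid appears in c.
Result: 3 row(s).

3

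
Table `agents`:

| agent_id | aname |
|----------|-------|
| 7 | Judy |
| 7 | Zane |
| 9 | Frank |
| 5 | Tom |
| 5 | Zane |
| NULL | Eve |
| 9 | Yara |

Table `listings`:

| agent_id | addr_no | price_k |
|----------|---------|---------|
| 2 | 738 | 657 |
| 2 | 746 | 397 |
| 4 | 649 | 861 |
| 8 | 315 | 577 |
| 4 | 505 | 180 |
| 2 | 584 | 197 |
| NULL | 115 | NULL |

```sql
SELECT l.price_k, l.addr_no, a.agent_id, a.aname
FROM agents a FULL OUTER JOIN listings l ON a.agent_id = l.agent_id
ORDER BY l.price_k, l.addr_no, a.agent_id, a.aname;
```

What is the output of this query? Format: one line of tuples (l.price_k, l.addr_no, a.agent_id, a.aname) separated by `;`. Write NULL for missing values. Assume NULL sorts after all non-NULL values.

FULL OUTER JOIN keeps every row from both sides; unmatched rows get NULL for the other side's columns.
Matching on a.agent_id = l.agent_id. A NULL in a compared column never satisfies the condition.
Matched pairs: 0; unmatched a rows kept: 7; unmatched l rows kept: 7.

(180, 505, NULL, NULL); (197, 584, NULL, NULL); (397, 746, NULL, NULL); (577, 315, NULL, NULL); (657, 738, NULL, NULL); (861, 649, NULL, NULL); (NULL, 115, NULL, NULL); (NULL, NULL, 5, Tom); (NULL, NULL, 5, Zane); (NULL, NULL, 7, Judy); (NULL, NULL, 7, Zane); (NULL, NULL, 9, Frank); (NULL, NULL, 9, Yara); (NULL, NULL, NULL, Eve)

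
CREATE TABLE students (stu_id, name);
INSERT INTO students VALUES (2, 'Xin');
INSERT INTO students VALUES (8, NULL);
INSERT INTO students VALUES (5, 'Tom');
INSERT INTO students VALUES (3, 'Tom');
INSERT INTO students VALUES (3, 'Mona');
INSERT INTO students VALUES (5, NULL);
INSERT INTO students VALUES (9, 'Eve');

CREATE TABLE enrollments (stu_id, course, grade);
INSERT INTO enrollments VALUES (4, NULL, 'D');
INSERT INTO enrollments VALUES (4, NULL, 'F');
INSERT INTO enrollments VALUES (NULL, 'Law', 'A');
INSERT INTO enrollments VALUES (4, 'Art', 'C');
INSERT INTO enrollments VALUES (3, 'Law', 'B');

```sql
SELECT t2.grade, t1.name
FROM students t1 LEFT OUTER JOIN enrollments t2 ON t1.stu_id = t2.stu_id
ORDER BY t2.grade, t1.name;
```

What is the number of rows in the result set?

7

LEFT JOIN keeps every row from `students`; unmatched rows get NULL for `enrollments`'s columns.
Matching on t1.stu_id = t2.stu_id. A NULL in a compared column never satisfies the condition.
Matched pairs: 2; unmatched t1 rows kept: 5.
Total: 2 matched + 5 padded = 7 rows.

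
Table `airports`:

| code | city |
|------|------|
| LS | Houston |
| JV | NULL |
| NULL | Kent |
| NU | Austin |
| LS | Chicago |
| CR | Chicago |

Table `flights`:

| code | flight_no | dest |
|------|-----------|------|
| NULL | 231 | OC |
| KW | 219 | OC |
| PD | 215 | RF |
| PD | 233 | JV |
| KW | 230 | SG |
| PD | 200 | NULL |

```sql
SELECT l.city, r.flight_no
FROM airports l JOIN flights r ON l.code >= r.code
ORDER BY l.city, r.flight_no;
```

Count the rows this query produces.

6

INNER JOIN keeps only pairs where the ON condition holds.
Matching on l.code >= r.code. A NULL in a compared column never satisfies the condition.
- l[0] code=LS → 2 match(es) in r → 2 row(s).
- l[1] code=JV → no match; dropped.
- l[2] code=NULL → no match; dropped.
- l[3] code=NU → 2 match(es) in r → 2 row(s).
- l[4] code=LS → 2 match(es) in r → 2 row(s).
- l[5] code=CR → no match; dropped.
Total: 6 rows.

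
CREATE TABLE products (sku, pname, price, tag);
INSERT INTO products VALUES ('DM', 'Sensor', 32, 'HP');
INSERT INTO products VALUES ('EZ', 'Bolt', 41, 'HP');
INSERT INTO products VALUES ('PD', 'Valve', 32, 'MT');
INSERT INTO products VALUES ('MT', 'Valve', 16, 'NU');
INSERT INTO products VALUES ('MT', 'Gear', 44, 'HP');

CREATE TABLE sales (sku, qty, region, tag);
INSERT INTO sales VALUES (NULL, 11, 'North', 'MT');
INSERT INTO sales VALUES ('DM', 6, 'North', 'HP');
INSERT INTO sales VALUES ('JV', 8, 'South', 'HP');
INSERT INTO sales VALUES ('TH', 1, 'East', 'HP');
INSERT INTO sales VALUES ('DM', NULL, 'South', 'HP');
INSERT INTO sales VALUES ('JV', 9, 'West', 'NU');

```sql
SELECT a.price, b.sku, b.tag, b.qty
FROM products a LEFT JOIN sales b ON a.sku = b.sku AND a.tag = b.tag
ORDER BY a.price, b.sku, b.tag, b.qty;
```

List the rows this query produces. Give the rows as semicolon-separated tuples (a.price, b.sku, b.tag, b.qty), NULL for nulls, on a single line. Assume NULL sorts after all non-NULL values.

LEFT JOIN keeps every row from `products`; unmatched rows get NULL for `sales`'s columns.
Matching on a.sku = b.sku AND a.tag = b.tag. A NULL in a compared column never satisfies the condition.
Matched pairs: 2; unmatched a rows kept: 4.

(16, NULL, NULL, NULL); (32, DM, HP, 6); (32, DM, HP, NULL); (32, NULL, NULL, NULL); (41, NULL, NULL, NULL); (44, NULL, NULL, NULL)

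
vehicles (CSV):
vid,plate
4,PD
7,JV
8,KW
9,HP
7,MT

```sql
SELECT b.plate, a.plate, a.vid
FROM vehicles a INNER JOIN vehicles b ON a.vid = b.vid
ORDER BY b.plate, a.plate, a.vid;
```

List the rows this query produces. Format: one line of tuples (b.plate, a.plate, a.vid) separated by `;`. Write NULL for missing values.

(HP, HP, 9); (JV, JV, 7); (JV, MT, 7); (KW, KW, 8); (MT, JV, 7); (MT, MT, 7); (PD, PD, 4)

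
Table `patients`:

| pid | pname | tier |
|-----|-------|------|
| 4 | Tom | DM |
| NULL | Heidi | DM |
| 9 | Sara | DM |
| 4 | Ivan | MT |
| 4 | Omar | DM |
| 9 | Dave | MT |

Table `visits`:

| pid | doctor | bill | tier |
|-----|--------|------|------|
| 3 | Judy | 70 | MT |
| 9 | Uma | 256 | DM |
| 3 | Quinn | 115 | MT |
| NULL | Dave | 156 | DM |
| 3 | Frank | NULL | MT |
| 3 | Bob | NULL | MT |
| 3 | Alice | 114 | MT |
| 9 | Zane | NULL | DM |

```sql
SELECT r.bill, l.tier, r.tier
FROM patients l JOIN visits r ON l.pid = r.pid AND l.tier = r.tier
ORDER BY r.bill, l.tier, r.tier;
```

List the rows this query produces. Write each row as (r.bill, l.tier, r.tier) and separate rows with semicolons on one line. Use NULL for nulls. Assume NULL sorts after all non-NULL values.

INNER JOIN keeps only pairs where the ON condition holds.
Matching on l.pid = r.pid AND l.tier = r.tier. A NULL in a compared column never satisfies the condition.
Matched pairs: 2.

(256, DM, DM); (NULL, DM, DM)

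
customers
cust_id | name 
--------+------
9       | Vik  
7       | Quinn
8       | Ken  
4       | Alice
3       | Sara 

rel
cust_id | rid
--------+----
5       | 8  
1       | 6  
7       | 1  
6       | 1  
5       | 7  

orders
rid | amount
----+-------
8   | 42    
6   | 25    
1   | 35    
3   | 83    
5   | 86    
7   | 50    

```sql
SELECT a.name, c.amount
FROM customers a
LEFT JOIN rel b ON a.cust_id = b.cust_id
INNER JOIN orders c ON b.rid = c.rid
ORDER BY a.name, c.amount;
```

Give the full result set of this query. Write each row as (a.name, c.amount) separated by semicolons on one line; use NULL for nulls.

(Quinn, 35)

Evaluate left to right. First `customers a LEFT JOIN rel b` on cust_id: 5 row(s).
Then INNER JOIN `orders c` on rid: keep only rows whose b.rid appears in c.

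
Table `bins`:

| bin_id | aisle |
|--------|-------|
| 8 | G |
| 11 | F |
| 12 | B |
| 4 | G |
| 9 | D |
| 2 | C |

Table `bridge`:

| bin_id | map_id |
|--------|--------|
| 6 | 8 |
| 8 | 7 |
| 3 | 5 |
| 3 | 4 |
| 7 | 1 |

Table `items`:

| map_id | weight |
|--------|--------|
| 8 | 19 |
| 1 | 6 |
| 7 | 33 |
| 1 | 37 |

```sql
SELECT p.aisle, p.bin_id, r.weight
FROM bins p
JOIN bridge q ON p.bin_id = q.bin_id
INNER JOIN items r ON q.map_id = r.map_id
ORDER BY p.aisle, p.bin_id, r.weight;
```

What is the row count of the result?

1

Joins associate left-to-right: bins INNER JOIN bridge on bin_id gives 1 intermediate row(s).
Then INNER JOIN `items r` on map_id: keep only rows whose q.map_id appears in r.
Result: 1 row(s).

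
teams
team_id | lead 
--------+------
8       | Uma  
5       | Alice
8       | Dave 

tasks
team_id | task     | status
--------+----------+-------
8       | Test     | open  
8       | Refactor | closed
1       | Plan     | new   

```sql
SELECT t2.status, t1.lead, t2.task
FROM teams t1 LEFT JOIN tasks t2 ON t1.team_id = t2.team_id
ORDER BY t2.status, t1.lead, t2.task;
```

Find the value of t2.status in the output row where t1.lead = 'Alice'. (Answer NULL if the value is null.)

LEFT JOIN keeps every row from `teams`; unmatched rows get NULL for `tasks`'s columns.
Matching on t1.team_id = t2.team_id.
Matched pairs: 4; unmatched t1 rows kept: 1.

NULL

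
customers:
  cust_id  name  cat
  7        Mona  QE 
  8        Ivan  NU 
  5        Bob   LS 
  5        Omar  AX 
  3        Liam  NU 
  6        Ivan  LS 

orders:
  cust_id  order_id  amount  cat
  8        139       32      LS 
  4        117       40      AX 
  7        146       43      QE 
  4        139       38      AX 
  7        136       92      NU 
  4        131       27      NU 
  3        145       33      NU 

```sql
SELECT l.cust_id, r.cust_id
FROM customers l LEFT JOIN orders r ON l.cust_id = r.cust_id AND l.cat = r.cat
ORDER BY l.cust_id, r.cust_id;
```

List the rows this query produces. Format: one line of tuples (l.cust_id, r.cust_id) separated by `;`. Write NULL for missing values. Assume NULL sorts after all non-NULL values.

(3, 3); (5, NULL); (5, NULL); (6, NULL); (7, 7); (8, NULL)

LEFT JOIN keeps every row from `customers`; unmatched rows get NULL for `orders`'s columns.
Matching on l.cust_id = r.cust_id AND l.cat = r.cat.
Matched pairs: 2; unmatched l rows kept: 4.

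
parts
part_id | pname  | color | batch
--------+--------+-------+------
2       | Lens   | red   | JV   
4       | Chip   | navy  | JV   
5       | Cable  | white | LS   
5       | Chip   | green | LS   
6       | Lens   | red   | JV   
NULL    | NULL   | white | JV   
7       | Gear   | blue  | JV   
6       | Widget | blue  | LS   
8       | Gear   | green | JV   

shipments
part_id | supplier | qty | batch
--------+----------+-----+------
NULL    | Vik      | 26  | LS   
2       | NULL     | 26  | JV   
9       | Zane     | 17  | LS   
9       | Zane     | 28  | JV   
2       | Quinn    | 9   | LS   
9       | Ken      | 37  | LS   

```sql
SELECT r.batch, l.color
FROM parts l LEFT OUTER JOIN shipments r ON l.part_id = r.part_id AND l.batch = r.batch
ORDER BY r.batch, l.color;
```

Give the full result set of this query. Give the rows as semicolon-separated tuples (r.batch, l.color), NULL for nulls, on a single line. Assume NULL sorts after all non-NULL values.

LEFT JOIN keeps every row from `parts`; unmatched rows get NULL for `shipments`'s columns.
Matching on l.part_id = r.part_id AND l.batch = r.batch. A NULL in a compared column never satisfies the condition.
Matched pairs: 1; unmatched l rows kept: 8.

(JV, red); (NULL, blue); (NULL, blue); (NULL, green); (NULL, green); (NULL, navy); (NULL, red); (NULL, white); (NULL, white)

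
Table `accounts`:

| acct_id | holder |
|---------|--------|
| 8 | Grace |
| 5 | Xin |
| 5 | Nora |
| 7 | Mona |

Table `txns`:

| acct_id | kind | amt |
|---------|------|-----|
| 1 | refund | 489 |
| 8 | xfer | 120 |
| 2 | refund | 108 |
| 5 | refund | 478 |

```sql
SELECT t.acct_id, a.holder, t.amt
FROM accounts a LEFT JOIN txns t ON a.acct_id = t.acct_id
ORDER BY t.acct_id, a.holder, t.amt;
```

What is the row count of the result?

4

LEFT JOIN keeps every row from `accounts`; unmatched rows get NULL for `txns`'s columns.
Matching on a.acct_id = t.acct_id.
- a[0] acct_id=8 → 1 match(es) in t → 1 row(s).
- a[1] acct_id=5 → 1 match(es) in t → 1 row(s).
- a[2] acct_id=5 → 1 match(es) in t → 1 row(s).
- a[3] acct_id=7 → no match; kept with NULLs on the t side.
Total: 3 matched + 1 padded = 4 rows.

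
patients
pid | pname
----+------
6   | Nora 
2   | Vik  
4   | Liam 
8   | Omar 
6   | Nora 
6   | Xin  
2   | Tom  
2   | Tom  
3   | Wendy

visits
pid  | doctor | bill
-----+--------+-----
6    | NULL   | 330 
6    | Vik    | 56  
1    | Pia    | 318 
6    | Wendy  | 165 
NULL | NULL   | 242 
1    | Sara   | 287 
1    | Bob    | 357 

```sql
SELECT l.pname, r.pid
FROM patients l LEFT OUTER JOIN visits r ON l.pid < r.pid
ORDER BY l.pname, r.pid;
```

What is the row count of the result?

19

LEFT JOIN keeps every row from `patients`; unmatched rows get NULL for `visits`'s columns.
Matching on l.pid < r.pid. A NULL in a compared column never satisfies the condition.
- l[0] pid=6 → no match; kept with NULLs on the r side.
- l[1] pid=2 → 3 match(es) in r → 3 row(s).
- l[2] pid=4 → 3 match(es) in r → 3 row(s).
- l[3] pid=8 → no match; kept with NULLs on the r side.
- l[4] pid=6 → no match; kept with NULLs on the r side.
- l[5] pid=6 → no match; kept with NULLs on the r side.
- l[6] pid=2 → 3 match(es) in r → 3 row(s).
- l[7] pid=2 → 3 match(es) in r → 3 row(s).
- l[8] pid=3 → 3 match(es) in r → 3 row(s).
Total: 15 matched + 4 padded = 19 rows.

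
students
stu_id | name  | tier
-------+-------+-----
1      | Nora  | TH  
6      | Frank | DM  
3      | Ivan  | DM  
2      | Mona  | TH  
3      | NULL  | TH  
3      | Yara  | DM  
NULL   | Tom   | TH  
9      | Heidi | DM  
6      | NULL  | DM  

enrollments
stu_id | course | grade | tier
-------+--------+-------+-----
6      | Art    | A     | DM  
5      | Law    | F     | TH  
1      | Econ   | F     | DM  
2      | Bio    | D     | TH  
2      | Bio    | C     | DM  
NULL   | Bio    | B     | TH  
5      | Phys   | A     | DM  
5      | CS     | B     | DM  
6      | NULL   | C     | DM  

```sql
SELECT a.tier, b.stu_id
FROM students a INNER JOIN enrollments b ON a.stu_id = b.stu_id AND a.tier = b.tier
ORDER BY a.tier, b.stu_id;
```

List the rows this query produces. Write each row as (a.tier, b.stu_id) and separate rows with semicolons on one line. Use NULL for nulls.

INNER JOIN keeps only pairs where the ON condition holds.
Matching on a.stu_id = b.stu_id AND a.tier = b.tier. A NULL in a compared column never satisfies the condition.
Matched pairs: 5.

(DM, 6); (DM, 6); (DM, 6); (DM, 6); (TH, 2)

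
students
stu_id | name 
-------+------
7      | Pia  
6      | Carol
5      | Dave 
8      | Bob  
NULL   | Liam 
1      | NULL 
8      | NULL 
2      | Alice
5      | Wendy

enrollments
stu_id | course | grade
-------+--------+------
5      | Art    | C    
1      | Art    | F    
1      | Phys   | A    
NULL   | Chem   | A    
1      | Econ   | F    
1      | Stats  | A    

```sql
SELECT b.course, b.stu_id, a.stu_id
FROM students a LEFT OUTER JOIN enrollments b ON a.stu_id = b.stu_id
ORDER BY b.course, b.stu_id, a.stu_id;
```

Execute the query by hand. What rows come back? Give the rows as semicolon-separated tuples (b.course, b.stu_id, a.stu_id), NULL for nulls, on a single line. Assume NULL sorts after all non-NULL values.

LEFT JOIN keeps every row from `students`; unmatched rows get NULL for `enrollments`'s columns.
Matching on a.stu_id = b.stu_id. A NULL in a compared column never satisfies the condition.
Matched pairs: 6; unmatched a rows kept: 6.

(Art, 1, 1); (Art, 5, 5); (Art, 5, 5); (Econ, 1, 1); (Phys, 1, 1); (Stats, 1, 1); (NULL, NULL, 2); (NULL, NULL, 6); (NULL, NULL, 7); (NULL, NULL, 8); (NULL, NULL, 8); (NULL, NULL, NULL)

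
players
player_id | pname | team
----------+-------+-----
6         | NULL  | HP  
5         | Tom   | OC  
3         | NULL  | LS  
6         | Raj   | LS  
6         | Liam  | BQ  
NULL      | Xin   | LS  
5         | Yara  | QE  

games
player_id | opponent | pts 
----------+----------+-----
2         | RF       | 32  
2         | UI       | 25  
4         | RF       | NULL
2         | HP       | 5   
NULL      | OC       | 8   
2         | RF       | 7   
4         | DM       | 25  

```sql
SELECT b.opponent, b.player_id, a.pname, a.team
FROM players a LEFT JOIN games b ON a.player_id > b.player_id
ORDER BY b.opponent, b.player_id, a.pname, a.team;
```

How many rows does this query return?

LEFT JOIN keeps every row from `players`; unmatched rows get NULL for `games`'s columns.
Matching on a.player_id > b.player_id. A NULL in a compared column never satisfies the condition.
Matched pairs: 34; unmatched a rows kept: 1.
Total: 34 matched + 1 padded = 35 rows.

35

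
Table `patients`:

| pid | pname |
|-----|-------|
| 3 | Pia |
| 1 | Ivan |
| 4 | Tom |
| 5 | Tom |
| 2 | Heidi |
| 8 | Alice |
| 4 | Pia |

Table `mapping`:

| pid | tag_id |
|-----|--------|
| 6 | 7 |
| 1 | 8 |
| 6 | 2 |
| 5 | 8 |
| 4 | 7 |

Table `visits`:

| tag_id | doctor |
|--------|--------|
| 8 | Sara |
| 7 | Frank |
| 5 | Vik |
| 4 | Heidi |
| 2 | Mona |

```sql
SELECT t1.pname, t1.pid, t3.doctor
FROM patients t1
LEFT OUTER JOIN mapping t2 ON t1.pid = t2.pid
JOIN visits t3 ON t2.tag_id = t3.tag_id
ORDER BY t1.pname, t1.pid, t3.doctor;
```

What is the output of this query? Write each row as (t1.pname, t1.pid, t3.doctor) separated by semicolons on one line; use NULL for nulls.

Evaluate left to right. First `patients t1 LEFT JOIN mapping t2` on pid: 7 row(s).
Then INNER JOIN `visits t3` on tag_id: keep only rows whose t2.tag_id appears in t3.

(Ivan, 1, Sara); (Pia, 4, Frank); (Tom, 4, Frank); (Tom, 5, Sara)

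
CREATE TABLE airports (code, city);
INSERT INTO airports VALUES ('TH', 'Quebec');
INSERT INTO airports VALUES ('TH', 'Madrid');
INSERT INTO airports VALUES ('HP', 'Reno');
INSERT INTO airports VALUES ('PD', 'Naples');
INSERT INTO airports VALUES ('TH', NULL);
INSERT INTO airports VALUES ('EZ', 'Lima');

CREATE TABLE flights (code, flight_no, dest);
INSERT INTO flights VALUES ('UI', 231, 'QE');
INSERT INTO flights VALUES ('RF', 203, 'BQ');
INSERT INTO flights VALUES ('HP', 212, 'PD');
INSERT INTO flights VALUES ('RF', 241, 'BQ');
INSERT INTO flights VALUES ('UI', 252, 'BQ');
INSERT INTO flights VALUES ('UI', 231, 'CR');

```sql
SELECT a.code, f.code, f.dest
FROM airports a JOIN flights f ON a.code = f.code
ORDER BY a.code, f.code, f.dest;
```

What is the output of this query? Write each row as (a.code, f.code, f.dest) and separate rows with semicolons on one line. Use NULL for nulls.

INNER JOIN keeps only pairs where the ON condition holds.
Matching on a.code = f.code.
- code=TH: no matching f row, dropped.
- code=TH: no matching f row, dropped.
- code=HP: 1 matching f row(s), so 1 row(s) emitted.
- code=PD: no matching f row, dropped.
- code=TH: no matching f row, dropped.
- code=EZ: no matching f row, dropped.
After projecting and ordering:
a.code | f.code | f.dest
HP | HP | PD

(HP, HP, PD)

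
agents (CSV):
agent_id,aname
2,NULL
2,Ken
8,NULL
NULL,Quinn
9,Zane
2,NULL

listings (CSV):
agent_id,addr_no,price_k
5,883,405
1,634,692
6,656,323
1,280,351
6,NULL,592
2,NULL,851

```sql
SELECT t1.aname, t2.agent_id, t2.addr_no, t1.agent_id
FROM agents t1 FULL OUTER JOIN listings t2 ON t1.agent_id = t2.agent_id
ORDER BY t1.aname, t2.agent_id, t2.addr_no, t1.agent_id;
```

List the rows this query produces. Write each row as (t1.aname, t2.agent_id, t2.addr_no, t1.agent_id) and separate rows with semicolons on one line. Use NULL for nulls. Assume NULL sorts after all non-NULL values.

(Ken, 2, NULL, 2); (Quinn, NULL, NULL, NULL); (Zane, NULL, NULL, 9); (NULL, 1, 280, NULL); (NULL, 1, 634, NULL); (NULL, 2, NULL, 2); (NULL, 2, NULL, 2); (NULL, 5, 883, NULL); (NULL, 6, 656, NULL); (NULL, 6, NULL, NULL); (NULL, NULL, NULL, 8)

FULL OUTER JOIN keeps every row from both sides; unmatched rows get NULL for the other side's columns.
Matching on t1.agent_id = t2.agent_id. A NULL in a compared column never satisfies the condition.
- t1[0] agent_id=2 → 1 match(es) in t2 → 1 row(s).
- t1[1] agent_id=2 → 1 match(es) in t2 → 1 row(s).
- t1[2] agent_id=8 → no match; kept with NULLs on the t2 side.
- t1[3] agent_id=NULL → no match; kept with NULLs on the t2 side.
- t1[4] agent_id=9 → no match; kept with NULLs on the t2 side.
- t1[5] agent_id=2 → 1 match(es) in t2 → 1 row(s).
- 5 t2 row(s) had no t1 match → kept, t1 columns NULL.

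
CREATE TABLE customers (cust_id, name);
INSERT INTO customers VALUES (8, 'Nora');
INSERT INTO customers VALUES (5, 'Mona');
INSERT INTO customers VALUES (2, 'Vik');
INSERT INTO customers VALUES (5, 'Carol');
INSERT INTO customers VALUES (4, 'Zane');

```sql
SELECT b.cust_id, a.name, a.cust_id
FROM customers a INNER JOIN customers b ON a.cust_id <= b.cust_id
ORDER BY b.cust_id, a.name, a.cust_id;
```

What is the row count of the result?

INNER JOIN keeps only pairs where the ON condition holds.
Matching on a.cust_id <= b.cust_id.
Matched pairs: 16.
Total: 16 rows.

16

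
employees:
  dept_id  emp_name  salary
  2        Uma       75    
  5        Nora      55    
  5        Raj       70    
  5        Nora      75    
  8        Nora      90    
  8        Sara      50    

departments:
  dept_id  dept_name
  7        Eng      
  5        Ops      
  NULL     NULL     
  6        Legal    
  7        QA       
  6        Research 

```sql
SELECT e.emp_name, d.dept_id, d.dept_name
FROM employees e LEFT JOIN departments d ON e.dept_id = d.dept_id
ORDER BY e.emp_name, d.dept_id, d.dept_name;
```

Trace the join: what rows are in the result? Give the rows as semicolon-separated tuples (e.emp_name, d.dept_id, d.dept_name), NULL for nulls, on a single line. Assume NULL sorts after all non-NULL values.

(Nora, 5, Ops); (Nora, 5, Ops); (Nora, NULL, NULL); (Raj, 5, Ops); (Sara, NULL, NULL); (Uma, NULL, NULL)

LEFT JOIN keeps every row from `employees`; unmatched rows get NULL for `departments`'s columns.
Matching on e.dept_id = d.dept_id. A NULL in a compared column never satisfies the condition.
Matched pairs: 3; unmatched e rows kept: 3.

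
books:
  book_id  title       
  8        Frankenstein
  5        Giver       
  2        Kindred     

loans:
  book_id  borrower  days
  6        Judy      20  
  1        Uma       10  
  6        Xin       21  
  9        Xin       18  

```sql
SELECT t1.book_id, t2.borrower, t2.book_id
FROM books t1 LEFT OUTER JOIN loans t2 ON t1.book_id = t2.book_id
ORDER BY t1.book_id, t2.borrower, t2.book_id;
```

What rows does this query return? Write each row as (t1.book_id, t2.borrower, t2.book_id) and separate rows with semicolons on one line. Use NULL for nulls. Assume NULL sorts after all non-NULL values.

(2, NULL, NULL); (5, NULL, NULL); (8, NULL, NULL)

LEFT JOIN keeps every row from `books`; unmatched rows get NULL for `loans`'s columns.
Matching on t1.book_id = t2.book_id.
- t1 row (book_id=8): no match → kept, t2 columns NULL.
- t1 row (book_id=5): no match → kept, t2 columns NULL.
- t1 row (book_id=2): no match → kept, t2 columns NULL.
After projecting and ordering:
t1.book_id | t2.borrower | t2.book_id
2 | NULL | NULL
5 | NULL | NULL
8 | NULL | NULL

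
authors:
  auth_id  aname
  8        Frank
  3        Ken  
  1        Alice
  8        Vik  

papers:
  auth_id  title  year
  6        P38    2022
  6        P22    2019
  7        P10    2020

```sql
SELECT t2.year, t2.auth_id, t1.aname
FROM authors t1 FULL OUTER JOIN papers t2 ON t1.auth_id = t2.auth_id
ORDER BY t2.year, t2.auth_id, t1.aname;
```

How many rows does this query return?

7

FULL OUTER JOIN keeps every row from both sides; unmatched rows get NULL for the other side's columns.
Matching on t1.auth_id = t2.auth_id.
Matched pairs: 0; unmatched t1 rows kept: 4; unmatched t2 rows kept: 3.
Total: 0 matched + 7 padded = 7 rows.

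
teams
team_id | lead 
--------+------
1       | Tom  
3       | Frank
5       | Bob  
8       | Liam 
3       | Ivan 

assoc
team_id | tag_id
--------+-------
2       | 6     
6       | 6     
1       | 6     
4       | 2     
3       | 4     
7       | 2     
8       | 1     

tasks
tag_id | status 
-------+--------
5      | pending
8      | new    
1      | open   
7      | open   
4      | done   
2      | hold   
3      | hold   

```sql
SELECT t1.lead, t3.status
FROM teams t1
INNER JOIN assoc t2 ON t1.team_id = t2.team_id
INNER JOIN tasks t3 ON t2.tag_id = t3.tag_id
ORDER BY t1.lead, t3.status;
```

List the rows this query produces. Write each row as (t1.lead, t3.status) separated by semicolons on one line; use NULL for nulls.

(Frank, done); (Ivan, done); (Liam, open)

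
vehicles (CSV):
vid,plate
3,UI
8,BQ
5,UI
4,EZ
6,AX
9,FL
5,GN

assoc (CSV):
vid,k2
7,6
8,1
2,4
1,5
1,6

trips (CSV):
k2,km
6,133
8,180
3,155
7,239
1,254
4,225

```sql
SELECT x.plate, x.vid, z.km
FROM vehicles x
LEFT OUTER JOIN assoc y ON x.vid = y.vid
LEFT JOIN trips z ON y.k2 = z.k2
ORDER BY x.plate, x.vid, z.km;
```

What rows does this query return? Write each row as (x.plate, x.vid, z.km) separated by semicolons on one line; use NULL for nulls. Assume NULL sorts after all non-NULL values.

Evaluate left to right. First `vehicles x LEFT JOIN assoc y` on vid: 7 row(s).
Then LEFT JOIN `trips z` on k2: each of those 7 rows is kept; rows whose y.k2 has no match in z get NULL for z's columns.

(AX, 6, NULL); (BQ, 8, 254); (EZ, 4, NULL); (FL, 9, NULL); (GN, 5, NULL); (UI, 3, NULL); (UI, 5, NULL)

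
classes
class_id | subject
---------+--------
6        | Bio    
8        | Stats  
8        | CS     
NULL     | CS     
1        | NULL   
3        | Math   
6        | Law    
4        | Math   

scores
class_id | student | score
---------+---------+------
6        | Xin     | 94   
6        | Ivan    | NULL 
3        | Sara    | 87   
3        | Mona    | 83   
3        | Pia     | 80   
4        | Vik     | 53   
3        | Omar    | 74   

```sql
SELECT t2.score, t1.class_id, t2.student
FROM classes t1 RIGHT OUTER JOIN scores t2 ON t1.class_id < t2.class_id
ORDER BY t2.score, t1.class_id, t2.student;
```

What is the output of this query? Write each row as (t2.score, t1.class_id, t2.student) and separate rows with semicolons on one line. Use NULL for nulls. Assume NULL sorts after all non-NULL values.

RIGHT JOIN keeps every row from `scores`; unmatched rows get NULL for `classes`'s columns.
Matching on t1.class_id < t2.class_id. A NULL in a compared column never satisfies the condition.
- class_id=6: no matching t2 row.
- class_id=8: no matching t2 row.
- class_id=8: no matching t2 row.
- class_id=NULL: no matching t2 row.
- class_id=1: 7 matching t2 row(s), so 7 row(s) emitted.
- class_id=3: 3 matching t2 row(s), so 3 row(s) emitted.
- class_id=6: no matching t2 row.
- class_id=4: 2 matching t2 row(s), so 2 row(s) emitted.
- every t2 row matched at least one t1 row.

(53, 1, Vik); (53, 3, Vik); (74, 1, Omar); (80, 1, Pia); (83, 1, Mona); (87, 1, Sara); (94, 1, Xin); (94, 3, Xin); (94, 4, Xin); (NULL, 1, Ivan); (NULL, 3, Ivan); (NULL, 4, Ivan)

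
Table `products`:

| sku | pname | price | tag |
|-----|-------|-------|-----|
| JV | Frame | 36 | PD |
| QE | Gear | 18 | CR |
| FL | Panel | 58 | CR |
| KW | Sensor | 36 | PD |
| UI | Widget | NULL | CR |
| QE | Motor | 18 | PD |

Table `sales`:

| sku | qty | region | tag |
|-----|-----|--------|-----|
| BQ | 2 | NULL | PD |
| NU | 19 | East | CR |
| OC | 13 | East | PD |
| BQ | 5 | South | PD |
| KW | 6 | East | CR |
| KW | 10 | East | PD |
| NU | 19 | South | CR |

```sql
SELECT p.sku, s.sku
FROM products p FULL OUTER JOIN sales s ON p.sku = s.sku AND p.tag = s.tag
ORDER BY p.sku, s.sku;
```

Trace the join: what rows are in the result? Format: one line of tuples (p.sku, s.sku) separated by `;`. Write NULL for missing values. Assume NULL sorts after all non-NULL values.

FULL OUTER JOIN keeps every row from both sides; unmatched rows get NULL for the other side's columns.
Matching on p.sku = s.sku AND p.tag = s.tag.
- p (sku=JV, tag=PD) has no partner → padded with NULL.
- p (sku=QE, tag=CR) has no partner → padded with NULL.
- p (sku=FL, tag=CR) has no partner → padded with NULL.
- p (sku=KW, tag=PD) pairs with 1 row(s) of s.
- p (sku=UI, tag=CR) has no partner → padded with NULL.
- p (sku=QE, tag=PD) has no partner → padded with NULL.
- plus 6 unmatched s row(s), each kept with NULL p columns.

(FL, NULL); (JV, NULL); (KW, KW); (QE, NULL); (QE, NULL); (UI, NULL); (NULL, BQ); (NULL, BQ); (NULL, KW); (NULL, NU); (NULL, NU); (NULL, OC)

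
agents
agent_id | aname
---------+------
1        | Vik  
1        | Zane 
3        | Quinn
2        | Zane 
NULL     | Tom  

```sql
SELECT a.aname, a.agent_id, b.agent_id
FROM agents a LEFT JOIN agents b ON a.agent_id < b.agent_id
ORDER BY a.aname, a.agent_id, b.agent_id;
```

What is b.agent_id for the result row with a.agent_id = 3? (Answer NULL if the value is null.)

LEFT JOIN keeps every row from `agents a`; unmatched rows get NULL for `agents b`'s columns.
Matching on a.agent_id < b.agent_id. A NULL in a compared column never satisfies the condition.
Matched pairs: 5; unmatched a rows kept: 2.

NULL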